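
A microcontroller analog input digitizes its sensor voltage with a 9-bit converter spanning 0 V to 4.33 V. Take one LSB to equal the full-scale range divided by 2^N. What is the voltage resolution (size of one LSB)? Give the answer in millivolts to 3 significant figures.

V_FS = 4.33 V.
There are 2^9 = 512 steps.
LSB = 4.33 V ÷ 2^9 = 4.33/512 V = 8.46 mV.

8.46 mV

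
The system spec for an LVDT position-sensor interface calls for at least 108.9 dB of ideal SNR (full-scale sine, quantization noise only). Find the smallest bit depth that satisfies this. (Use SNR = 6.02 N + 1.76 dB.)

Solving 6.02 N ≥ 108.9 − 1.76: N ≥ 17.797. Round up → N = 18.

18 bits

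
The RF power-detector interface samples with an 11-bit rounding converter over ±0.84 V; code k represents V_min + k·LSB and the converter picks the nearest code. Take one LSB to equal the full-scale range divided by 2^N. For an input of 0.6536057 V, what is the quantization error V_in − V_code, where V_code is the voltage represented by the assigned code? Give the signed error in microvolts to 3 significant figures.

−183 µV

Range = 0.84 − (-0.84) = 1.68 V. LSB = 1.68 V / 2^11 ≈ 0.8203 mV.
Position in LSBs: (0.6536057 − (-0.84)) × 2048/1.68 = 1820.7765; rounding gives k = 1821.
V_code = -0.84 + (1821/2048) × 1.68 = 0.6537890625 V.
V_in − V_code = 0.6536057 − (0.6537890625) = −183 µV.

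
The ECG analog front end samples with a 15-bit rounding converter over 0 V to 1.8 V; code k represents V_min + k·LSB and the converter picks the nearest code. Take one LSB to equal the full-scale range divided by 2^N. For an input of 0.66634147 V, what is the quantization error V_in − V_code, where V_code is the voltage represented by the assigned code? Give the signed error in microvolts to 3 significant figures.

+20.7 µV

Full-scale range = 1.8 V. LSB = 1.8 V / 2^15 ≈ 54.93 µV.
(0.66634147 − (0)) / LSB = 0.66634147 × 32768/1.8 = 12130.3763. Nearest integer: k = 12130.
Reconstructed level: 0 + 12130 × 1.8/32768 V = 0.66632080078 V.
V_in − V_code = 0.66634147 − (0.66632080078) = +20.7 µV.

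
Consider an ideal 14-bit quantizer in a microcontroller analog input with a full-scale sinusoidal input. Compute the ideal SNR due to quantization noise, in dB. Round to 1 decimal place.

For an ideal N-bit converter with full-scale sine input, SNR = 6.02 N + 1.76 dB. SNR = 6.02 × 14 + 1.76 = 84.28 + 1.76 = 86.04 dB.

86.0 dB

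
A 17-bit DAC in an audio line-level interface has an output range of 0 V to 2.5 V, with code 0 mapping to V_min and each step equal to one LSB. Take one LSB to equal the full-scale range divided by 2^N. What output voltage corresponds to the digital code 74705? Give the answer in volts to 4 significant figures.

Span = 2.5 V. LSB = 2.5 V / 2^17.
V_out = 0 + 74705 × (2.5/131072) V
      = 0 V + 1.42488 V = 1.42488 V.

1.425 V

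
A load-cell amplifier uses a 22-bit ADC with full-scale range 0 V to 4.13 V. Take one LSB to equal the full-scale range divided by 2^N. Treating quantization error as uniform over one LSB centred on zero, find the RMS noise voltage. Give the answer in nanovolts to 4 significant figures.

284.2 nV

Span = 4.13 V.
One LSB is 4.13 V / 4194304 = 0.984669 µV.
For a uniform distribution on [−LSB/2, +LSB/2], V_rms = LSB/√12 = 0.984669 µV/3.4641 = 284.2 nV.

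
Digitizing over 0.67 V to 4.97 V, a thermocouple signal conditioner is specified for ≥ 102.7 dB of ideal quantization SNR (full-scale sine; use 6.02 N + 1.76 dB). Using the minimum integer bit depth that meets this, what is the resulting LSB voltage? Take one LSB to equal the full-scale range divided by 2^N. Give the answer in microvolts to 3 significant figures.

32.8 µV

Full-scale range = 4.97 V − (0.67 V) = 4.3 V.
N ≥ (102.7 − 1.76)/6.02 = 16.767 → N_min = 17.
LSB = 4.3 V ÷ 2^17 = 4.3/131072 V = 32.8 µV.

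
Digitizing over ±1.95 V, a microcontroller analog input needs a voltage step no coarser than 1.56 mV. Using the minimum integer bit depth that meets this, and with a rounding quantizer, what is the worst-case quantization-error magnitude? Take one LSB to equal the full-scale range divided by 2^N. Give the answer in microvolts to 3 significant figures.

Range = 1.95 − (-1.95) = 3.9 V.
Required number of levels: 3.9/1.56 mV = 2500.0; smallest N with 2^N ≥ that is 12.
LSB = 3.9 V / 2^12 = 0.95215 mV.
|e|_max = LSB/2 = 476 µV.

476 µV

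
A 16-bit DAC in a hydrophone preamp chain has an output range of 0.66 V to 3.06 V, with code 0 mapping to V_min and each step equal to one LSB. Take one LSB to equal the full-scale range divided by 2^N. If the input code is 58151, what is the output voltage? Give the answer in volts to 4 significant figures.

The full-scale span is 3.06 − (0.66) = 2.4 V. LSB = 2.4 V / 2^16.
V_out = 0.66 + 58151 × (2.4/65536) V
      = 0.66 V + 2.12955 V = 2.78955 V.

2.790 V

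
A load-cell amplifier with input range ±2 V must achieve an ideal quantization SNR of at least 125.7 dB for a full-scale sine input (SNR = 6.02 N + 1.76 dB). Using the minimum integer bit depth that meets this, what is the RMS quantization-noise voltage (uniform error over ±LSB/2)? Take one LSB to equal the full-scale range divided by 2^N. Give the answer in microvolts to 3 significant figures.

0.551 µV

Span: 2 V − (-2 V) = 4 V.
Solving 6.02 N ≥ 125.7 − 1.76: N ≥ 20.588. Round up → N = 21.
LSB = 4 V ÷ 2^21 = 4/2097152 V = 1.9073 µV.
V_rms = LSB/√12 = 0.551 µV.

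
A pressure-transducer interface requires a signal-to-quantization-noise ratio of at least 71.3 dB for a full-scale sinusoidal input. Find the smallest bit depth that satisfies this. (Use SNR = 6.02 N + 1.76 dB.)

12 bits

Solving 6.02 N ≥ 71.3 − 1.76: N ≥ 11.551. Round up → N = 12.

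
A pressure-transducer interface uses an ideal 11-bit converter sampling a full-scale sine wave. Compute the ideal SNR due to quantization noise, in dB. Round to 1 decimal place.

SNR = 6.02·11 + 1.76 = 67.98 dB.

68.0 dB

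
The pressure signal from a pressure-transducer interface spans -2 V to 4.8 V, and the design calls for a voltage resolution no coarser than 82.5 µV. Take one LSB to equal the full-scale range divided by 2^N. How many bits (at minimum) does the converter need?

Full-scale range = 4.8 V − (-2 V) = 6.8 V.
Required number of levels: 6.8/82.5 µV = 82424; smallest N with 2^N ≥ that is 17.

17 bits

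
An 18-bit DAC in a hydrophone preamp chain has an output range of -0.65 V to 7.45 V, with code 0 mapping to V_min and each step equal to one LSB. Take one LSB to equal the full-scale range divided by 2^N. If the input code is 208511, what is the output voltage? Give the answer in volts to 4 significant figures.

5.793 V

Span: 7.45 V − (-0.65 V) = 8.1 V. LSB = 8.1 V / 2^18.
Output = V_min + (208511/262144) × range = -0.65 + 0.795406 × 8.1 V
      = -0.65 + 6.44279 = 5.79279 V.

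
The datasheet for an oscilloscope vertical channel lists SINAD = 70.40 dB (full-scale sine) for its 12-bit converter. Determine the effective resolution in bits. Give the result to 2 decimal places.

ENOB = (70.40 − 1.76)/6.02 = 11.4020 bits.

11.40 bits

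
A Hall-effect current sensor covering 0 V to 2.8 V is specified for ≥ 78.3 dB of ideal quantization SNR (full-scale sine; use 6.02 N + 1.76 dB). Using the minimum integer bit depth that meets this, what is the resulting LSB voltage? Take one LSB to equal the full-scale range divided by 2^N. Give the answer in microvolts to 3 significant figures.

V_FS = 2.8 V.
6.02 N + 1.76 ≥ 78.3 gives N ≥ 12.714, so the minimum integer is 13.
One LSB is 2.8 V / 8192 = 342 µV.

342 µV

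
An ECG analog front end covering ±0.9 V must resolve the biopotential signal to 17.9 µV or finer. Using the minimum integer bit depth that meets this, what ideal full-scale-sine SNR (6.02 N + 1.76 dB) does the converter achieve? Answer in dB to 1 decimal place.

Range = 0.9 − (-0.9) = 1.8 V.
Need 2^N ≥ 1.8 V / 17.9 µV = 100600 → N_min = 17.
6.02(17) + 1.76 = 104.10 dB.

104.1 dB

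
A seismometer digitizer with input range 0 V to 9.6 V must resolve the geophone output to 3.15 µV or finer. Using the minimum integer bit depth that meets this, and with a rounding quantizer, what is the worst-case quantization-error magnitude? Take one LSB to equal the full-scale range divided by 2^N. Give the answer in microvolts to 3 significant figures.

1.14 µV

Full-scale range = 9.6 V.
Required number of levels: 9.6/3.15 µV = 3.0476e6; smallest N with 2^N ≥ that is 22.
LSB = 9.6 V / 2^22 = 2.2888 µV.
Max error for round-to-nearest is LSB/2 = 1.14 µV.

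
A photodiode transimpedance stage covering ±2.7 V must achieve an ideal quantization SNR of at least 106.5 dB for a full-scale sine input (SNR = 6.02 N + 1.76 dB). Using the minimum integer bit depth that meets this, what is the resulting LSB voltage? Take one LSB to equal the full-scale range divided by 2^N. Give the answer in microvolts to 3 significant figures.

20.6 µV

Span: 2.7 V − (-2.7 V) = 5.4 V.
Solving 6.02 N ≥ 106.5 − 1.76: N ≥ 17.399. Round up → N = 18.
Step size = 5.4/262144 V = 20.6 µV.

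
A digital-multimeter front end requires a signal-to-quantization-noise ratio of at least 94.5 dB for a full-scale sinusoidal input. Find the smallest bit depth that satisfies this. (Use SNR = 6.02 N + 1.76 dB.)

Solving 6.02 N ≥ 94.5 − 1.76: N ≥ 15.405. Round up → N = 16.

16 bits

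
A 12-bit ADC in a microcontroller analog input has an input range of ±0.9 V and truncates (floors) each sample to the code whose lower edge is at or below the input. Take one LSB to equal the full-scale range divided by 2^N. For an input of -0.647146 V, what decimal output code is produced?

575

Span: 0.9 V − (-0.9 V) = 1.8 V. LSB = 1.8 V / 2^12 ≈ 439.5 µV.
code = ⌊(V_in − V_min)/LSB⌋ = ⌊(V_in − V_min) × 2^12 / range⌋
     = ⌊(-0.647146 − (-0.9)) × 4096 / 1.8⌋ = ⌊0.252854 × 4096/1.8⌋
     = ⌊575.383⌋ = 575.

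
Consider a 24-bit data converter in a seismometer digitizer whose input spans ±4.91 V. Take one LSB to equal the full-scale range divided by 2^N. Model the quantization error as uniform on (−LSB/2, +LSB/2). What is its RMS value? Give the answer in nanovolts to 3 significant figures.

169 nV

Range = 4.91 − (-4.91) = 9.82 V.
One LSB is 9.82 V / 16777216 = 0.58532 µV.
σ_q = LSB/√12 = 0.58532 µV/3.4641 = 169 nV.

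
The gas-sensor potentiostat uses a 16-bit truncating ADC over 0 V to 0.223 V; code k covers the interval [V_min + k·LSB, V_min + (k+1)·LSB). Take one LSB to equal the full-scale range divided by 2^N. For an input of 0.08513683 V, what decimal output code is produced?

Span = 0.223 V. LSB = 0.223 V / 2^16 ≈ 3.403 µV.
code = ⌊(V_in − V_min)/LSB⌋ = ⌊(V_in − V_min) × 2^16 / range⌋
     = ⌊(0.08513683 − (0)) × 65536 / 0.223⌋ = ⌊0.08513683 × 65536/0.223⌋
     = ⌊25020.302⌋ = 25020.

25020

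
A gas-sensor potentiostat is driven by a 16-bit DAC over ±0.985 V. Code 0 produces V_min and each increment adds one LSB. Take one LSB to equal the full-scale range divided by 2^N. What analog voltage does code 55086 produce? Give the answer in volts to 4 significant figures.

0.6709 V

Full-scale range = 0.985 V − (-0.985 V) = 1.97 V. LSB = 1.97 V / 2^16.
V_out = V_min + code × LSB = -0.985 V + 55086 × 1.97 V / 65536
      = -0.985 V + 1.65587 V = 0.670875 V.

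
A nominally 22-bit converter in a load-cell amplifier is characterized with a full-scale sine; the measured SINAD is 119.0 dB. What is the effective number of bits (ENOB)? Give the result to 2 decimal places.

19.48 bits

ENOB = (SINAD − 1.76) / 6.02 = (119.0 − 1.76) / 6.02 = 117.24 / 6.02 = 19.4751.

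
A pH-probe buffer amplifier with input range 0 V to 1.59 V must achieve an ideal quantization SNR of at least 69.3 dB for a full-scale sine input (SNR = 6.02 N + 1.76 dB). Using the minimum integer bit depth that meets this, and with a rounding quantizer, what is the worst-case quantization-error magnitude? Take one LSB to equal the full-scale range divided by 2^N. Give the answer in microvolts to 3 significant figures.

Range is 1.59 V.
Required N = ⌈(69.3 − 1.76)/6.02⌉ = ⌈11.219⌉ = 12.
One LSB is 1.59 V / 4096 = 388.18 µV.
Half an LSB is 194 µV.

194 µV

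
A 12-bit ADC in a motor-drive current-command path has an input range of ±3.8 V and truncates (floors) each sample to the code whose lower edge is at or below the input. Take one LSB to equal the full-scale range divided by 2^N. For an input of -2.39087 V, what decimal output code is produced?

The full-scale span is 3.8 − (-3.8) = 7.6 V. LSB = 7.6 V / 2^12 ≈ 1.855 mV.
(V_in − V_min) × 2^12/range = (-2.39087 − (-3.8)) × 4096/7.6 = 759.447.
Floor → code = 759.

759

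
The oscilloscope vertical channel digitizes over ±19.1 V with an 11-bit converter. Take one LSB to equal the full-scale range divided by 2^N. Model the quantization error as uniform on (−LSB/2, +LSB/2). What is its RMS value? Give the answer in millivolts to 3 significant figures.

Span: 19.1 V − (-19.1 V) = 38.2 V.
One LSB is 38.2 V / 2048 = 18.652 mV.
RMS of a uniform error over width LSB is LSB/√12 = 5.38 mV.

5.38 mV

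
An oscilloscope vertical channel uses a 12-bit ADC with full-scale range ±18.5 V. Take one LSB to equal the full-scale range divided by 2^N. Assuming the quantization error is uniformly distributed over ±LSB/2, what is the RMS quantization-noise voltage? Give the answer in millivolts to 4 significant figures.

Range = 18.5 − (-18.5) = 37 V.
LSB = 37 V ÷ 2^12 = 37/4096 V = 9.03320 mV.
For a uniform distribution on [−LSB/2, +LSB/2], V_rms = LSB/√12 = 9.03320 mV/3.4641 = 2.608 mV.

2.608 mV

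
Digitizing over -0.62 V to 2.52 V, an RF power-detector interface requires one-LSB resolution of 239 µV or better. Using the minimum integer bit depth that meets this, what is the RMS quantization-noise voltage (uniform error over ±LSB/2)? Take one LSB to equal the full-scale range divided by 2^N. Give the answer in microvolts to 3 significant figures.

Range = 2.52 − (-0.62) = 3.14 V.
Required number of levels: 3.14/239 µV = 13138; smallest N with 2^N ≥ that is 14.
LSB = 3.14 V / 2^14 = 191.65 µV.
RMS noise = LSB/√12 = 55.3 µV.

55.3 µV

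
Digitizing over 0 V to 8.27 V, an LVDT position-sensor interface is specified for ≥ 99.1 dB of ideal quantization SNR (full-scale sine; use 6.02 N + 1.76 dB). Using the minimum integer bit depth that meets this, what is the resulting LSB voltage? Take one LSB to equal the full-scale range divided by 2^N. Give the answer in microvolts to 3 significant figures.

Range is 8.27 V.
Required N = ⌈(99.1 − 1.76)/6.02⌉ = ⌈16.169⌉ = 17.
LSB = 8.27 V / 2^17 = 63.1 µV.

63.1 µV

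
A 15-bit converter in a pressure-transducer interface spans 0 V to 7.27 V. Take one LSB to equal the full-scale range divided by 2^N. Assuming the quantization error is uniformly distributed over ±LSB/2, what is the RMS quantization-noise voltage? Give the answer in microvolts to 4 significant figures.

Range is 7.27 V.
One LSB is 7.27 V / 32768 = 221.863 µV.
V_rms = LSB/√12 = 221.863 µV / √12 = 64.05 µV.

64.05 µV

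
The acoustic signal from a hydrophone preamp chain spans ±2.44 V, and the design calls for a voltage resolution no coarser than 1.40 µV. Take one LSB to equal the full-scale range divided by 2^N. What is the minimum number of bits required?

22 bits

Full-scale range = 2.44 V − (-2.44 V) = 4.88 V.
Levels needed ≥ 4.88/1.40 µV = 3.486e6. 2^22 = 4194304 suffices, so N_min = 22.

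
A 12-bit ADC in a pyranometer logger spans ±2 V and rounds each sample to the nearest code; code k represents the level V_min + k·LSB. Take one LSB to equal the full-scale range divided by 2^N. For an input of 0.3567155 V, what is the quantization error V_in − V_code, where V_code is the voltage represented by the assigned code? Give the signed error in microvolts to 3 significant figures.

+270 µV

The full-scale span is 2 − (-2) = 4 V. LSB = 4 V / 2^12 ≈ 0.9766 mV.
(V_in − V_min)/LSB = (0.3567155 − (-2)) × 4096/4 = 2413.2767 → nearest code k = 2413.
V_code = V_min + k × range/2^12 = -2 + 2413 × 4/4096 = 0.3564453125 V.
e = 0.3567155 − (0.3564453125) = +270 µV.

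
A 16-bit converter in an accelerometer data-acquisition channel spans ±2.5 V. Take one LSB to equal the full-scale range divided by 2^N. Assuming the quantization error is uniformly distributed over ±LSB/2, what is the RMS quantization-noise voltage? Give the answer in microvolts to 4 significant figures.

Full-scale range = 2.5 V − (-2.5 V) = 5 V.
One LSB is 5 V / 65536 = 76.2939 µV.
V_rms = LSB/√12 = 76.2939 µV / √12 = 22.02 µV.

22.02 µV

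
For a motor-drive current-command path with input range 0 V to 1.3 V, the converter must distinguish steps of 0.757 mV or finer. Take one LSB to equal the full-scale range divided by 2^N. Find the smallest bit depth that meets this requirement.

V_FS = 1.3 V.
Required number of levels: 1.3/0.757 mV = 1717.3; smallest N with 2^N ≥ that is 11.

11 bits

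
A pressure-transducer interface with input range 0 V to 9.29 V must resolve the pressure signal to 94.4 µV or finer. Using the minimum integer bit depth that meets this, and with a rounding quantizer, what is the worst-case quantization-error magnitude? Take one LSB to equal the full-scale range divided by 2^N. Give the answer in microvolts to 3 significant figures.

Span = 9.29 V.
Required number of levels: 9.29/94.4 µV = 98411; smallest N with 2^N ≥ that is 17.
LSB = 9.29 V ÷ 2^17 = 9.29/131072 V = 70.877 µV.
Max error for round-to-nearest is LSB/2 = 35.4 µV.

35.4 µV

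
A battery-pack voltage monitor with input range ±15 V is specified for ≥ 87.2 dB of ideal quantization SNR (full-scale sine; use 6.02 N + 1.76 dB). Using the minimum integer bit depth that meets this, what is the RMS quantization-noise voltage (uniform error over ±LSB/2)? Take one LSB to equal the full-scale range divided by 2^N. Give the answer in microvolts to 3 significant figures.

264 µV

Full-scale range = 15 V − (-15 V) = 30 V.
Solving 6.02 N ≥ 87.2 − 1.76: N ≥ 14.193. Round up → N = 15.
One LSB is 30 V / 32768 = 0.91553 mV.
σ_q = LSB/√12 = 0.91553 mV/3.4641 = 264 µV.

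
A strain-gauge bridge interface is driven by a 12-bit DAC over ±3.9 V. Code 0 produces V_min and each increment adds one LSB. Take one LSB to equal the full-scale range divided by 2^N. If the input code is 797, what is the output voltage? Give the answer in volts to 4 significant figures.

The full-scale span is 3.9 − (-3.9) = 7.8 V. LSB = 7.8 V / 2^12.
V_out = V_min + code × LSB = -3.9 V + 797 × 7.8 V / 4096
      = -3.9 + 1.51772 = -2.38228 V.

-2.382 V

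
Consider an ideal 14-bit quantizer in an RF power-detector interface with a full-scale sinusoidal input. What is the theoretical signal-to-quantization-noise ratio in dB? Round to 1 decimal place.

Ideal quantization SNR: 6.02 × 14 + 1.76 dB = 86.0 dB.

86.0 dB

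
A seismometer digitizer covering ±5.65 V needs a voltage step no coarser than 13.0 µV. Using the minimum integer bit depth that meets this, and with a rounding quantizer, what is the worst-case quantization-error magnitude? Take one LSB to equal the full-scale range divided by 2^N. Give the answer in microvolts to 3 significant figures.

5.39 µV

Span: 5.65 V − (-5.65 V) = 11.3 V.
Need 2^N ≥ 11.3 V / 13.0 µV = 869200 → N_min = 20.
LSB = 11.3 V ÷ 2^20 = 11.3/1048576 V = 10.777 µV.
|e|_max = LSB/2 = 5.39 µV.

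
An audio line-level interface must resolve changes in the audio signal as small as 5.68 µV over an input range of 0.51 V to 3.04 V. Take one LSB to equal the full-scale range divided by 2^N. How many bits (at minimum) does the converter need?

Span: 3.04 V − (0.51 V) = 2.53 V.
Need 2^N ≥ 2.53 V / 5.68 µV = 445400 → N_min = 19.

19 bits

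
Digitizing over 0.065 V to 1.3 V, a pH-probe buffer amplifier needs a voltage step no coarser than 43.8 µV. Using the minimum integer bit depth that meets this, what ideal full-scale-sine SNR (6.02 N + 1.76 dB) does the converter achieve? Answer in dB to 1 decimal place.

Range = 1.3 − (0.065) = 1.235 V.
Need 2^N ≥ 1.235 V / 43.8 µV = 28200 → N_min = 15.
6.02(15) + 1.76 = 92.06 dB.

92.1 dB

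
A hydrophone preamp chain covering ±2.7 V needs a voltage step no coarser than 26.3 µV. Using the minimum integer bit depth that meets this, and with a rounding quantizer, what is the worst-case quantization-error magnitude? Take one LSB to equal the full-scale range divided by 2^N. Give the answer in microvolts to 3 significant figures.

10.3 µV

The full-scale span is 2.7 − (-2.7) = 5.4 V.
Required number of levels: 5.4/26.3 µV = 205320; smallest N with 2^N ≥ that is 18.
One LSB is 5.4 V / 262144 = 20.599 µV.
Half an LSB is 10.3 µV.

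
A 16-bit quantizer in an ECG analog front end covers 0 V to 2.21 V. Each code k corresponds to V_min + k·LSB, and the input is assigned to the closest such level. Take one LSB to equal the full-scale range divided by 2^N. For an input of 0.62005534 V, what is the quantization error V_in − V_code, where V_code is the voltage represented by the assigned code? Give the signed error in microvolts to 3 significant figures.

+10.3 µV

Range is 2.21 V. LSB = 2.21 V / 2^16 ≈ 33.72 µV.
Position in LSBs: (0.62005534 − (0)) × 65536/2.21 = 18387.3062; rounding gives k = 18387.
Reconstructed level: 0 + 18387 × 2.21/65536 V = 0.62004501343 V.
Error = V_in − V_code = 0.62005534 − (0.62004501343) = +10.3 µV.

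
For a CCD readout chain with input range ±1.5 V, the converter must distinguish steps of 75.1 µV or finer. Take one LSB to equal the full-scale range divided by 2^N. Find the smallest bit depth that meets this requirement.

16 bits

The full-scale span is 1.5 − (-1.5) = 3 V.
Need 2^N ≥ 3 V / 75.1 µV = 39950 → N_min = 16.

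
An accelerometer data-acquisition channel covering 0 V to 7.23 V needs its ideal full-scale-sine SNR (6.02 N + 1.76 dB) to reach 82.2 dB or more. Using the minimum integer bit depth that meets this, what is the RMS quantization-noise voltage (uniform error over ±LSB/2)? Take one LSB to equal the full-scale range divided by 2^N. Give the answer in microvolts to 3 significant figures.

Full-scale range = 7.23 V.
Required N = ⌈(82.2 − 1.76)/6.02⌉ = ⌈13.362⌉ = 14.
One LSB is 7.23 V / 16384 = 441.28 µV.
RMS noise = LSB/√12 = 127 µV.

127 µV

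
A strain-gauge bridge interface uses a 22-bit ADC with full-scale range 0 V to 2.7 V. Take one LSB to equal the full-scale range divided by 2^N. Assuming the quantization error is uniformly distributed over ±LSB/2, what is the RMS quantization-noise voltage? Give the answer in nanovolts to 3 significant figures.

V_FS = 2.7 V.
LSB = 2.7 V / 2^22 = 0.64373 µV.
V_rms = LSB/√12 = 0.64373 µV / √12 = 186 nV.

186 nV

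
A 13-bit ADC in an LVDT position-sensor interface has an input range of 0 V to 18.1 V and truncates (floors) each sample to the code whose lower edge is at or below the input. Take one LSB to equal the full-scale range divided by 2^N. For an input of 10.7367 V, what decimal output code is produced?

Full-scale range = 18.1 V. LSB = 18.1 V / 2^13 ≈ 2.209 mV.
code = ⌊(V_in − V_min)/LSB⌋ = ⌊(V_in − V_min) × 2^13 / range⌋
     = ⌊(10.7367 − (0)) × 8192 / 18.1⌋ = ⌊10.7367 × 8192/18.1⌋
     = ⌊4859.395⌋ = 4859.

4859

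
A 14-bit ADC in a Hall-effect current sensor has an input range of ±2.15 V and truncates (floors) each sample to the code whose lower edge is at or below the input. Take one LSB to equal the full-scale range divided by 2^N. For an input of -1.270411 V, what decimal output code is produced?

3351

Full-scale range = 2.15 V − (-2.15 V) = 4.3 V. LSB = 4.3 V / 2^14 ≈ 262.5 µV.
V_in − V_min = -1.270411 − (-2.15) = 0.879589 V.
Divide by LSB: 0.879589 × 16384/4.3 = 3351.4386.
Truncating gives code 3351.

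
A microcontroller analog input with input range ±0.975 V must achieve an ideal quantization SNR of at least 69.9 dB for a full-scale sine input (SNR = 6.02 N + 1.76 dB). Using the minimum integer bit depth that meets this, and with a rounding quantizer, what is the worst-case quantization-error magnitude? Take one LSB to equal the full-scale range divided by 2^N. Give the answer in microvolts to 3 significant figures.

The full-scale span is 0.975 − (-0.975) = 1.95 V.
Required N = ⌈(69.9 − 1.76)/6.02⌉ = ⌈11.319⌉ = 12.
LSB = 1.95 V / 2^12 = 476.07 µV.
Half an LSB is 238 µV.

238 µV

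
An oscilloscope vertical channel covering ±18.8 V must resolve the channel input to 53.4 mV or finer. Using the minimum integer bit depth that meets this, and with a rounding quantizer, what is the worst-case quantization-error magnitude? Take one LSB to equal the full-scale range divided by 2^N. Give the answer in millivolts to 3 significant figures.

The full-scale span is 18.8 − (-18.8) = 37.6 V.
Need 2^N ≥ 37.6 V / 53.4 mV = 704.1 → N_min = 10.
LSB = 37.6 V / 2^10 = 36.719 mV.
|e|_max = LSB/2 = 18.4 mV.

18.4 mV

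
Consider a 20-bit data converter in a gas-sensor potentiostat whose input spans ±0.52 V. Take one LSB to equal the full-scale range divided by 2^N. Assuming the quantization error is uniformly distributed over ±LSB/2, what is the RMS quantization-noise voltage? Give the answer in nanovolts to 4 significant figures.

286.3 nV

Range = 0.52 − (-0.52) = 1.04 V.
LSB = 1.04 V / 2^20 = 0.991821 µV.
σ_q = LSB/√12 = 0.991821 µV/3.4641 = 286.3 nV.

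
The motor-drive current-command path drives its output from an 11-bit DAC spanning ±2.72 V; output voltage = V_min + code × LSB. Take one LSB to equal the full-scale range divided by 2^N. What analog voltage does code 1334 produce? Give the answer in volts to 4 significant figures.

0.8234 V

Span: 2.72 V − (-2.72 V) = 5.44 V. LSB = 5.44 V / 2^11.
Output = V_min + (1334/2048) × range = -2.72 + 0.651367 × 5.44 V
      = -2.72 V + 3.54344 V = 0.823438 V.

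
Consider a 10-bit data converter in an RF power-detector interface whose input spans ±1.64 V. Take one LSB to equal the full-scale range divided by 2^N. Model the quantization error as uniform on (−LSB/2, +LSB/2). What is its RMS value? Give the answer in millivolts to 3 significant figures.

Full-scale range = 1.64 V − (-1.64 V) = 3.28 V.
LSB = 3.28 V ÷ 2^10 = 3.28/1024 V = 3.2031 mV.
V_rms = LSB/√12 = 3.2031 mV / √12 = 0.925 mV.

0.925 mV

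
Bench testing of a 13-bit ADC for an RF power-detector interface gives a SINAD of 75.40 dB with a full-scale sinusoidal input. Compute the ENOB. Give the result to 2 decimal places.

(75.40 − 1.76) / 6.02 = 73.64/6.02 = 12.2326 effective bits.

12.23 bits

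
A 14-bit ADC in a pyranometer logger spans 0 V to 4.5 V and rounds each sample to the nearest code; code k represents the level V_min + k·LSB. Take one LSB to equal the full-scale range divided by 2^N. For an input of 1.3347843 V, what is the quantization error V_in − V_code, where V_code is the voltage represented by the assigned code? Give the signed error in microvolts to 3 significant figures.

−54.6 µV

Range is 4.5 V. LSB = 4.5 V / 2^14 ≈ 274.7 µV.
Position in LSBs: (1.3347843 − (0)) × 16384/4.5 = 4859.8013; rounding gives k = 4860.
V_code = 0 + (4860/16384) × 4.5 = 1.3348388672 V.
Error = V_in − V_code = 1.3347843 − (1.3348388672) = −54.6 µV.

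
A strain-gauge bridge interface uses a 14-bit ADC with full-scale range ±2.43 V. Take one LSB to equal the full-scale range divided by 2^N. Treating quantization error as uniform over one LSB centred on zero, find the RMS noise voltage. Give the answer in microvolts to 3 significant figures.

Span: 2.43 V − (-2.43 V) = 4.86 V.
LSB = 4.86 V / 2^14 = 296.63 µV.
RMS of a uniform error over width LSB is LSB/√12 = 85.6 µV.

85.6 µV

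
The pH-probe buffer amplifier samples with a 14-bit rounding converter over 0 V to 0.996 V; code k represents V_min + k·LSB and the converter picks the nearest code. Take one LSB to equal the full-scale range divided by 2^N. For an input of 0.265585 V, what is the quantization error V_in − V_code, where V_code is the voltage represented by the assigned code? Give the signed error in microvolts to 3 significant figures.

Range is 0.996 V. LSB = 0.996 V / 2^14 ≈ 60.79 µV.
Position in LSBs: (0.265585 − (0)) × 16384/0.996 = 4368.8199; rounding gives k = 4369.
V_code = V_min + k × range/2^14 = 0 + 4369 × 0.996/16384 = 0.26559594727 V.
e = 0.265585 − (0.26559594727) = −10.9 µV.

−10.9 µV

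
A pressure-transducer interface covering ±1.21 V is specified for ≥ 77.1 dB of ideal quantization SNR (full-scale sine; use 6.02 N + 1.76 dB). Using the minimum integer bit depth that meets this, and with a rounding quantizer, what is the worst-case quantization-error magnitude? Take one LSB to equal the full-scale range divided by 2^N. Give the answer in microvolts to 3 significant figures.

148 µV

Span: 1.21 V − (-1.21 V) = 2.42 V.
Solving 6.02 N ≥ 77.1 − 1.76: N ≥ 12.515. Round up → N = 13.
Step size = 2.42/8192 V = 295.41 µV.
Max error for round-to-nearest is LSB/2 = 148 µV.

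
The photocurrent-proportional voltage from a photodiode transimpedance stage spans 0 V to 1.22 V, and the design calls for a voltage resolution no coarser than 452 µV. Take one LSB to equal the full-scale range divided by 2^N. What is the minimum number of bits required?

Range is 1.22 V.
Levels needed ≥ 1.22/452 µV = 2699. 2^12 = 4096 suffices, so N_min = 12.

12 bits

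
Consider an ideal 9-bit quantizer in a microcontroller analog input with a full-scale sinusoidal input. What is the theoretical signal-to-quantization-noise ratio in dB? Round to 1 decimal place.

SNR = 6.02·9 + 1.76 = 55.94 dB.

55.9 dB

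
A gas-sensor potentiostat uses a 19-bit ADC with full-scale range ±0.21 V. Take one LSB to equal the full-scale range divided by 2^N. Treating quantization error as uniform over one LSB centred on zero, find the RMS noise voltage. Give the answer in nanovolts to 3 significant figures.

Range = 0.21 − (-0.21) = 0.42 V.
LSB = 0.42 V / 2^19 = 0.80109 µV.
For a uniform distribution on [−LSB/2, +LSB/2], V_rms = LSB/√12 = 0.80109 µV/3.4641 = 231 nV.

231 nV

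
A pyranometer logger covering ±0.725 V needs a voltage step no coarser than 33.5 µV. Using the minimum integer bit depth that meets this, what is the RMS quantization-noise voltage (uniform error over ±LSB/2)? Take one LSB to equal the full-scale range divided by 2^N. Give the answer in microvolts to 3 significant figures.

Span: 0.725 V − (-0.725 V) = 1.45 V.
Required number of levels: 1.45/33.5 µV = 43284; smallest N with 2^N ≥ that is 16.
LSB = 1.45 V ÷ 2^16 = 1.45/65536 V = 22.125 µV.
V_rms = LSB/√12 = 6.39 µV.

6.39 µV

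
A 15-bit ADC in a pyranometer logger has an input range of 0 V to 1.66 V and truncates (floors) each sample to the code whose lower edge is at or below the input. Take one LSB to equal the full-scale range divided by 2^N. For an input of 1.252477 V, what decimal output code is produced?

V_FS = 1.66 V. LSB = 1.66 V / 2^15 ≈ 50.66 µV.
(V_in − V_min) × 2^15/range = (1.252477 − (0)) × 32768/1.66 = 24723.594.
Floor → code = 24723.

24723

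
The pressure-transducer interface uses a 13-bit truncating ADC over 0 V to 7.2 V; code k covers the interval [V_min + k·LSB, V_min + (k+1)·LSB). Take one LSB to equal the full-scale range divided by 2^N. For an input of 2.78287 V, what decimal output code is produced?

Range is 7.2 V. LSB = 7.2 V / 2^13 ≈ 0.8789 mV.
code = ⌊(V_in − V_min)/LSB⌋ = ⌊(V_in − V_min) × 2^13 / range⌋
     = ⌊(2.78287 − (0)) × 8192 / 7.2⌋ = ⌊2.78287 × 8192/7.2⌋
     = ⌊3166.288⌋ = 3166.

3166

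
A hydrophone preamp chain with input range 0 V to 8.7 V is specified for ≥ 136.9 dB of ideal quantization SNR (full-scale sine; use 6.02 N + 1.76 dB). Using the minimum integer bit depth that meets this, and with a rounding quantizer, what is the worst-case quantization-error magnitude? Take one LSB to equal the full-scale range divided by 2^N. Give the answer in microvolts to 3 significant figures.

0.519 µV

Full-scale range = 8.7 V.
N ≥ (136.9 − 1.76)/6.02 = 22.449 → N_min = 23.
LSB = 8.7 V / 2^23 = 1.0371 µV.
Half an LSB is 0.519 µV.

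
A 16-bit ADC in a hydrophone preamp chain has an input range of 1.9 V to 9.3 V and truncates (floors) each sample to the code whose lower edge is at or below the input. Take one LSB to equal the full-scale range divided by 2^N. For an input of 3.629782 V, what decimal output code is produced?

15319

The full-scale span is 9.3 − (1.9) = 7.4 V. LSB = 7.4 V / 2^16 ≈ 112.9 µV.
V_in − V_min = 3.629782 − (1.9) = 1.729782 V.
Divide by LSB: 1.729782 × 65536/7.4 = 15319.3234.
Truncating gives code 15319.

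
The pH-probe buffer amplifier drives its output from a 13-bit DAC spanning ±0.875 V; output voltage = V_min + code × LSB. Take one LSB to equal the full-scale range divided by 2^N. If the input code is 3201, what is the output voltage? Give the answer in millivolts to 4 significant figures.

-191.2 mV

Span: 0.875 V − (-0.875 V) = 1.75 V. LSB = 1.75 V / 2^13.
V_out = V_min + code × LSB = -0.875 V + 3201 × 1.75 V / 8192
      = -0.875 V + 0.683807 V = -0.191193 V.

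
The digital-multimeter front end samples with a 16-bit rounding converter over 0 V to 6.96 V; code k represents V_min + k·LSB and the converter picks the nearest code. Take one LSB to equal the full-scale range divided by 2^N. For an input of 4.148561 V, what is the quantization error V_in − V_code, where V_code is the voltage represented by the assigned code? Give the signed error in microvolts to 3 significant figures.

Span = 6.96 V. LSB = 6.96 V / 2^16 ≈ 106.2 µV.
(4.148561 − (0)) / LSB = 4.148561 × 65536/6.96 = 39063.2319. Nearest integer: k = 39063.
V_code = V_min + k × range/2^16 = 0 + 39063 × 6.96/65536 = 4.1485363770 V.
V_in − V_code = 4.148561 − (4.1485363770) = +24.6 µV.

+24.6 µV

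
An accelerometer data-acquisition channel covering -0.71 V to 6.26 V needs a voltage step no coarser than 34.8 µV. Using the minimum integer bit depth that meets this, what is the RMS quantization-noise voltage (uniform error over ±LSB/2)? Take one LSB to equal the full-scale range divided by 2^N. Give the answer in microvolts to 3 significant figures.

7.68 µV

Span: 6.26 V − (-0.71 V) = 6.97 V.
Required number of levels: 6.97/34.8 µV = 200290; smallest N with 2^N ≥ that is 18.
LSB = 6.97 V ÷ 2^18 = 6.97/262144 V = 26.588 µV.
V_rms = LSB/√12 = 7.68 µV.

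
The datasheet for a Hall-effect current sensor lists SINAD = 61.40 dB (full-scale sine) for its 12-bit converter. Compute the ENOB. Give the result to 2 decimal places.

ENOB = (61.40 − 1.76)/6.02 = 9.9070 bits.

9.91 bits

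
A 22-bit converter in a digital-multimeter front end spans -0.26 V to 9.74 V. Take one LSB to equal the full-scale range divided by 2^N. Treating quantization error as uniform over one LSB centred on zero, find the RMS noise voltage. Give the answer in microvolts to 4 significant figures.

0.6883 µV

Span: 9.74 V − (-0.26 V) = 10 V.
LSB = 10 V / 2^22 = 2.38419 µV.
σ_q = LSB/√12 = 2.38419 µV/3.4641 = 0.6883 µV.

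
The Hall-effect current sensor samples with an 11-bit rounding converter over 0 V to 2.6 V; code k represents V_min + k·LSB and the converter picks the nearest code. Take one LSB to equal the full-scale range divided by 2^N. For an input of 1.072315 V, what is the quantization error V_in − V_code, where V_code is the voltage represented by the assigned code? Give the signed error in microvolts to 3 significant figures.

Span = 2.6 V. LSB = 2.6 V / 2^11 ≈ 1.270 mV.
(1.072315 − (0)) / LSB = 1.072315 × 2048/2.6 = 844.6543. Nearest integer: k = 845.
Reconstructed level: 0 + 845 × 2.6/2048 V = 1.072753906 V.
Error = V_in − V_code = 1.072315 − (1.072753906) = −439 µV.

−439 µV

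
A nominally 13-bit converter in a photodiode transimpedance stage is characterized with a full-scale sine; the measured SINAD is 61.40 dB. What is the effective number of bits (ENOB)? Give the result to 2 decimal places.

Inverting SNR = 6.02 N + 1.76: N_eff = (61.40 − 1.76)/6.02 = 9.9070.

9.91 bits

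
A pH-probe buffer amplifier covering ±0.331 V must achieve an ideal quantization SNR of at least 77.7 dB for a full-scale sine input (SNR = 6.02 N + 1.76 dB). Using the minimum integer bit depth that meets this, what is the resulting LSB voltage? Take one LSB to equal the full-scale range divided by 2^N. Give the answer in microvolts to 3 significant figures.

80.8 µV

The full-scale span is 0.331 − (-0.331) = 0.662 V.
N ≥ (77.7 − 1.76)/6.02 = 12.615 → N_min = 13.
LSB = 0.662 V ÷ 2^13 = 0.662/8192 V = 80.8 µV.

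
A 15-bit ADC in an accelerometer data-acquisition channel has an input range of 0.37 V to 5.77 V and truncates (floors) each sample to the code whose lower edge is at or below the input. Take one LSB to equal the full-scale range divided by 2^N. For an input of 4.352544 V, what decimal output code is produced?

The full-scale span is 5.77 − (0.37) = 5.4 V. LSB = 5.4 V / 2^15 ≈ 164.8 µV.
(V_in − V_min) × 2^15/range = (4.352544 − (0.37)) × 32768/5.4 = 24166.667.
Floor → code = 24166.

24166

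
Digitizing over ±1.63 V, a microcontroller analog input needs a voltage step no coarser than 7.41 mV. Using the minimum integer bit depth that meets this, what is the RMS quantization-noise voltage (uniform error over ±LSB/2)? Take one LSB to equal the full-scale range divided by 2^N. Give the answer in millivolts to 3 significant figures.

1.84 mV

The full-scale span is 1.63 − (-1.63) = 3.26 V.
Levels needed ≥ 3.26/7.41 mV = 439.9. 2^9 = 512 suffices, so N_min = 9.
Step size = 3.26/512 V = 6.3672 mV.
V_rms = LSB/√12 = 1.84 mV.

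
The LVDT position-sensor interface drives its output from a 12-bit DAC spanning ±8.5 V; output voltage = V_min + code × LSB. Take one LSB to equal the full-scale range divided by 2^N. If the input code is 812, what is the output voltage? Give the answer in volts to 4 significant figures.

-5.130 V

The full-scale span is 8.5 − (-8.5) = 17 V. LSB = 17 V / 2^12.
V_out = -8.5 + 812 × (17/4096) V
      = -8.5 + 3.37012 = -5.12988 V.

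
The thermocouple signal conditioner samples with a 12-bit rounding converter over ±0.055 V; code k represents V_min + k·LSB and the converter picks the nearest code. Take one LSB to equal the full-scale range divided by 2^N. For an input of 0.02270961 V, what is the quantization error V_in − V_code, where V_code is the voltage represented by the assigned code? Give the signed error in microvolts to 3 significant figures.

−10.1 µV

The full-scale span is 0.055 − (-0.055) = 0.11 V. LSB = 0.11 V / 2^12 ≈ 26.86 µV.
Position in LSBs: (0.02270961 − (-0.055)) × 4096/0.11 = 2893.6233; rounding gives k = 2894.
Reconstructed level: -0.055 + 2894 × 0.11/4096 V = 0.02271972656 V.
V_in − V_code = 0.02270961 − (0.02271972656) = −10.1 µV.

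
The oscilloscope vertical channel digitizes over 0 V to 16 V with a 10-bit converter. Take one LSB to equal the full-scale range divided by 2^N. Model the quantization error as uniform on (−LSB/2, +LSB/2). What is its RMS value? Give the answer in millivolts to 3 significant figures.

Span = 16 V.
Step size = 16/1024 V = 15.625 mV.
For a uniform distribution on [−LSB/2, +LSB/2], V_rms = LSB/√12 = 15.625 mV/3.4641 = 4.51 mV.

4.51 mV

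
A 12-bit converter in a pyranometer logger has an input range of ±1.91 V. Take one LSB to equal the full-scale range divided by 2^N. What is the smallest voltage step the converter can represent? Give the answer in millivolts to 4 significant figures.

0.9326 mV

The full-scale span is 1.91 − (-1.91) = 3.82 V.
There are 2^12 = 4096 steps.
LSB = 3.82 V ÷ 2^12 = 3.82/4096 V = 0.9326 mV.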